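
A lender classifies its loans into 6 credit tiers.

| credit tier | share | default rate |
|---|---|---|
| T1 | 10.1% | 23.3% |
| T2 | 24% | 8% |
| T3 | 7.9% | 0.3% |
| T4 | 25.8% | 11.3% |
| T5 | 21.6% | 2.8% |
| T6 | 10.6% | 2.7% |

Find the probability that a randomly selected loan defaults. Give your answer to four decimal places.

P(D) = P(D|T1)·P(T1) + P(D|T2)·P(T2) + P(D|T3)·P(T3) + P(D|T4)·P(T4) + P(D|T5)·P(T5) + P(D|T6)·P(T6)
      = 0.233·0.101 + 0.08·0.24 + 0.003·0.079 + 0.113·0.258 + 0.028·0.216 + 0.027·0.106
      = 0.023533 + 0.0192 + 0.000237 + 0.029154 + 0.006048 + 0.002862 = 0.081034

0.0810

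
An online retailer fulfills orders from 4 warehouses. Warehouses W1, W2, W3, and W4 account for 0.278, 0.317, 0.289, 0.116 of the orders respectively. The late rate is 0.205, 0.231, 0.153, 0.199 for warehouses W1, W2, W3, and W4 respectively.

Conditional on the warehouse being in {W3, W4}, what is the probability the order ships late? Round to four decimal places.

Let S = {W3, W4}.
P(S) = 0.289 + 0.116 = 0.405.
P(L ∩ S) = 0.153·0.289 + 0.199·0.116 = 0.044217 + 0.023084 = 0.067301.
P(L | S) = 0.067301 / 0.405 = 0.166175…

P(L|S) ≈ 0.1662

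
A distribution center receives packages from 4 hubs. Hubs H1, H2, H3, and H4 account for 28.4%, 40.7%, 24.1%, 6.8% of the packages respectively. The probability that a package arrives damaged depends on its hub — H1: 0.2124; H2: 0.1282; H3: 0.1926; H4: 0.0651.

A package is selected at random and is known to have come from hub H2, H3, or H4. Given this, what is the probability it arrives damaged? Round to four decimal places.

Let S = {H2, H3, H4}.
P(S) = 0.407 + 0.241 + 0.068 = 0.716.
P(D ∩ S) = 0.1282·0.407 + 0.1926·0.241 + 0.0651·0.068 = 0.0521774 + 0.0464166 + 0.0044268 = 0.1030208.
P(D | S) = 0.1030208 / 0.716 = 0.143884…

P(D|S) ≈ 0.1439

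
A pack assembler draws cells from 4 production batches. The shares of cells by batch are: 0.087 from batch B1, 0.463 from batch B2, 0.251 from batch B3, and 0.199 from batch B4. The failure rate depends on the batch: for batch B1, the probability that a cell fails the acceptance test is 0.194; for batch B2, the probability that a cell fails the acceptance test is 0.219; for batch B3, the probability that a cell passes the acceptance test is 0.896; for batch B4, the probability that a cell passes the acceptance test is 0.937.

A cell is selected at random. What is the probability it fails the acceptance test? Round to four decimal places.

P(F|B3) = 1 − 0.896 = 0.104.
P(F|B4) = 1 − 0.937 = 0.063.
P(F) = P(F|B1)·P(B1) + P(F|B2)·P(B2) + P(F|B3)·P(B3) + P(F|B4)·P(B4)
      = 0.194·0.087 + 0.219·0.463 + 0.104·0.251 + 0.063·0.199
      = 0.016878 + 0.101397 + 0.026104 + 0.012537 = 0.156916

P(F) ≈ 0.1569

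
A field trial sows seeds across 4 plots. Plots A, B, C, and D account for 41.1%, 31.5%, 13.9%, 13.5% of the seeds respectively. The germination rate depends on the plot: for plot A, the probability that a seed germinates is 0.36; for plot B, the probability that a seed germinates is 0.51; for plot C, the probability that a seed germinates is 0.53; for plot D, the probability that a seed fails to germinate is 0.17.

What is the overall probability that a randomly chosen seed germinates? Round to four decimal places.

P(G|D) = 1 − 0.17 = 0.83.
Summing over the partition,
P(G) = P(G|A)·P(A) + P(G|B)·P(B) + P(G|C)·P(C) + P(G|D)·P(D)
      = 0.36·0.411 + 0.51·0.315 + 0.53·0.139 + 0.83·0.135
      = 0.14796 + 0.16065 + 0.07367 + 0.11205 = 0.49433

P(G) ≈ 0.4943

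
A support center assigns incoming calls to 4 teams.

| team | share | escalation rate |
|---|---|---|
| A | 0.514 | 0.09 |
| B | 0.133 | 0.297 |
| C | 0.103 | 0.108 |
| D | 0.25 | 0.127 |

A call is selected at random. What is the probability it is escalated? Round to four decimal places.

By the law of total probability,
P(E) = P(E|A)·P(A) + P(E|B)·P(B) + P(E|C)·P(C) + P(E|D)·P(D)
      = 0.09·0.514 + 0.297·0.133 + 0.108·0.103 + 0.127·0.25
      = 0.04626 + 0.039501 + 0.011124 + 0.03175 = 0.128635

0.1286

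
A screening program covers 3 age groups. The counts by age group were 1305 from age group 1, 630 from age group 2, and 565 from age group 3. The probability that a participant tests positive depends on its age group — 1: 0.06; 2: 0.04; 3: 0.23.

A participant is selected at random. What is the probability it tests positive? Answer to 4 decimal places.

P(T) ≈ 0.0934

Total: 1305 + 630 + 565 = 2500.
P(1) = 1305/2500 = 0.522. P(2) = 630/2500 = 0.252. P(3) = 565/2500 = 0.226.
P(T) = P(T|1)·P(1) + P(T|2)·P(2) + P(T|3)·P(3)
      = 0.06·0.522 + 0.04·0.252 + 0.23·0.226
      = 0.03132 + 0.01008 + 0.05198 = 0.09338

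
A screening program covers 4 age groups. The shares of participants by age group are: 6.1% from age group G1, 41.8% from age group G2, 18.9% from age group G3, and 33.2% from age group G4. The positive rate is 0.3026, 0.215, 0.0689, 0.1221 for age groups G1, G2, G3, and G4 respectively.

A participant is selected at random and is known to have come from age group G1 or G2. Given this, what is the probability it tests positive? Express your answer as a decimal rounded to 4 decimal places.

Let S = {G1, G2}.
P(S) = 0.061 + 0.418 = 0.479.
P(T ∩ S) = 0.3026·0.061 + 0.215·0.418 = 0.0184586 + 0.08987 = 0.1083286.
P(T | S) = 0.1083286 / 0.479 = 0.226156…

P(T|S) ≈ 0.2262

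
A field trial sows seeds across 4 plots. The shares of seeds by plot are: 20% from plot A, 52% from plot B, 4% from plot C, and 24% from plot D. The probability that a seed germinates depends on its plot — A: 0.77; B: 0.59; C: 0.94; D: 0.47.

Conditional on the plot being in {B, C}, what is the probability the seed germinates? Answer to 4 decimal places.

Let S = {B, C}.
P(S) = 0.52 + 0.04 = 0.56.
P(G ∩ S) = 0.59·0.52 + 0.94·0.04 = 0.3068 + 0.0376 = 0.3444.
P(G | S) = 0.3444 / 0.56 = 0.615000…

0.6150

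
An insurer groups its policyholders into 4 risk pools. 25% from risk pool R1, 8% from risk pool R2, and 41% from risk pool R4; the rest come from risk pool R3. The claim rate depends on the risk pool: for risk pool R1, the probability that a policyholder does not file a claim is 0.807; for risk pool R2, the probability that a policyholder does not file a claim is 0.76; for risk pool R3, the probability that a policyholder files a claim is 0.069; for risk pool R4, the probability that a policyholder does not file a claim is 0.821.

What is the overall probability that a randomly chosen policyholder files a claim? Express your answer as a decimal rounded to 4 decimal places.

P(C) ≈ 0.1588

P(R3) = 1 − (0.25 + 0.08 + 0.41) = 0.26.
P(C|R1) = 1 − 0.807 = 0.193.
P(C|R2) = 1 − 0.76 = 0.24.
P(C|R4) = 1 − 0.821 = 0.179.
By the law of total probability,
P(C) = P(C|R1)·P(R1) + P(C|R2)·P(R2) + P(C|R3)·P(R3) + P(C|R4)·P(R4)
      = 0.193·0.25 + 0.24·0.08 + 0.069·0.26 + 0.179·0.41
      = 0.04825 + 0.0192 + 0.01794 + 0.07339 = 0.15878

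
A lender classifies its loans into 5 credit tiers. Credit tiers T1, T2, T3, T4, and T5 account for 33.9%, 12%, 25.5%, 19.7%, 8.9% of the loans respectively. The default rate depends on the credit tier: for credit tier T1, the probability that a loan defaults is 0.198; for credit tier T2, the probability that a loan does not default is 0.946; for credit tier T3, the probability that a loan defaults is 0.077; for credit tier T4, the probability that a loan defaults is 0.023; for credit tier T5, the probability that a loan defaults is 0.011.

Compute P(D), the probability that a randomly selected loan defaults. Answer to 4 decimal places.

P(D|T2) = 1 − 0.946 = 0.054.
By the law of total probability,
P(D) = P(D|T1)·P(T1) + P(D|T2)·P(T2) + P(D|T3)·P(T3) + P(D|T4)·P(T4) + P(D|T5)·P(T5)
      = 0.198·0.339 + 0.054·0.12 + 0.077·0.255 + 0.023·0.197 + 0.011·0.089
      = 0.067122 + 0.00648 + 0.019635 + 0.004531 + 0.000979 = 0.098747

P(D) ≈ 0.0987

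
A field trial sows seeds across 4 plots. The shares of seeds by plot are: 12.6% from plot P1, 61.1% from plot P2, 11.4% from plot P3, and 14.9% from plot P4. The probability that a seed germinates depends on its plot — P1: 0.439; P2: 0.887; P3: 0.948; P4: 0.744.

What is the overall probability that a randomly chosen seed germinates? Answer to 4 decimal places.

P(G) ≈ 0.8162

P(G) = P(G|P1)·P(P1) + P(G|P2)·P(P2) + P(G|P3)·P(P3) + P(G|P4)·P(P4)
      = 0.439·0.126 + 0.887·0.611 + 0.948·0.114 + 0.744·0.149
      = 0.055314 + 0.541957 + 0.108072 + 0.110856 = 0.816199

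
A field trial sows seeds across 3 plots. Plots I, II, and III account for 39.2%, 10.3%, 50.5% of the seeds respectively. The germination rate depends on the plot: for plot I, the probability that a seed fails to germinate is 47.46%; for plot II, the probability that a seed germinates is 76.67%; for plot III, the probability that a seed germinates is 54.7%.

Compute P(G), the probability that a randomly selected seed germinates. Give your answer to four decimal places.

0.5612

P(G|I) = 1 − 0.4746 = 0.5254.
P(G) = P(G|I)·P(I) + P(G|II)·P(II) + P(G|III)·P(III)
      = 0.5254·0.392 + 0.7667·0.103 + 0.547·0.505
      = 0.2059568 + 0.0789701 + 0.276235 = 0.5611619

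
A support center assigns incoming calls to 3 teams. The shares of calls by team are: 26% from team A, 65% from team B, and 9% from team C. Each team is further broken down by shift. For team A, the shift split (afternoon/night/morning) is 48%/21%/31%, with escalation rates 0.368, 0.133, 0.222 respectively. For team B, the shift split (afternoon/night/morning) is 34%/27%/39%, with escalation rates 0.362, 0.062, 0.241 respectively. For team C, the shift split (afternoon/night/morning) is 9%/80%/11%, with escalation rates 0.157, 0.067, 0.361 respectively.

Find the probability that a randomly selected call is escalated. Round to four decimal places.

0.2327

P(E|A) = 0.48·0.368 + 0.21·0.133 + 0.31·0.222 = 0.17664 + 0.02793 + 0.06882 = 0.27339
P(E|B) = 0.34·0.362 + 0.27·0.062 + 0.39·0.241 = 0.12308 + 0.01674 + 0.09399 = 0.23381
P(E|C) = 0.09·0.157 + 0.8·0.067 + 0.11·0.361 = 0.01413 + 0.0536 + 0.03971 = 0.10744
Then overall,
P(E) = 0.26·0.27339 + 0.65·0.23381 + 0.09·0.10744
      = 0.0710814 + 0.1519765 + 0.0096696 = 0.2327275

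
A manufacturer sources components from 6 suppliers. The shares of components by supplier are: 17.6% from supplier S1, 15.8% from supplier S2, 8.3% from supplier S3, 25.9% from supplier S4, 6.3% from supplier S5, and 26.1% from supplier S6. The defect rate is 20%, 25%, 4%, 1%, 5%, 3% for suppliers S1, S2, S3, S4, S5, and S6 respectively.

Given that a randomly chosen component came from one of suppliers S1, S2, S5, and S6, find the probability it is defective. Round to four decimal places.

Let S = {S1, S2, S5, S6}.
P(S) = 0.176 + 0.158 + 0.063 + 0.261 = 0.658.
P(D ∩ S) = 0.2·0.176 + 0.25·0.158 + 0.05·0.063 + 0.03·0.261 = 0.0352 + 0.0395 + 0.00315 + 0.00783 = 0.08568.
P(D | S) = 0.08568 / 0.658 = 0.130213…

P(D|S) ≈ 0.1302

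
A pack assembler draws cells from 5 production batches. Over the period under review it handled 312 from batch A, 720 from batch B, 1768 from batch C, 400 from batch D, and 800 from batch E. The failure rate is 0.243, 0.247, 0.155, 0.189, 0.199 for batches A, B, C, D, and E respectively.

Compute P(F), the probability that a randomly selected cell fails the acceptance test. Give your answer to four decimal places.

0.1906

Total: 312 + 720 + 1768 + 400 + 800 = 4000.
P(A) = 312/4000 = 0.078. P(B) = 720/4000 = 0.18. P(C) = 1768/4000 = 0.442. P(D) = 400/4000 = 0.1. P(E) = 800/4000 = 0.2.
P(F) = P(F|A)·P(A) + P(F|B)·P(B) + P(F|C)·P(C) + P(F|D)·P(D) + P(F|E)·P(E)
      = 0.243·0.078 + 0.247·0.18 + 0.155·0.442 + 0.189·0.1 + 0.199·0.2
      = 0.018954 + 0.04446 + 0.06851 + 0.0189 + 0.0398 = 0.190624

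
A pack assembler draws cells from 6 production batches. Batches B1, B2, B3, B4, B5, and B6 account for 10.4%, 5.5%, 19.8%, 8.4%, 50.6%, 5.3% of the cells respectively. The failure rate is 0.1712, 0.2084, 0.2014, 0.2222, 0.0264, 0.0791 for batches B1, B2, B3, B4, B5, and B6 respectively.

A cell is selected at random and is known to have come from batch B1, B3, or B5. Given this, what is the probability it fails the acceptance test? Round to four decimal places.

P(F|S) ≈ 0.0879

Let S = {B1, B3, B5}.
P(S) = 0.104 + 0.198 + 0.506 = 0.808.
P(F ∩ S) = 0.1712·0.104 + 0.2014·0.198 + 0.0264·0.506 = 0.0178048 + 0.0398772 + 0.0133584 = 0.0710404.
P(F | S) = 0.0710404 / 0.808 = 0.087921…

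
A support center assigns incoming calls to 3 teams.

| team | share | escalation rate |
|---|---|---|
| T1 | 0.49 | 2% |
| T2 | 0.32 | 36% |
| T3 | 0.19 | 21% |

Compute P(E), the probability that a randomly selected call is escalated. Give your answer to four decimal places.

P(E) ≈ 0.1649

P(E) = P(E|T1)·P(T1) + P(E|T2)·P(T2) + P(E|T3)·P(T3)
      = 0.02·0.49 + 0.36·0.32 + 0.21·0.19
      = 0.0098 + 0.1152 + 0.0399 = 0.1649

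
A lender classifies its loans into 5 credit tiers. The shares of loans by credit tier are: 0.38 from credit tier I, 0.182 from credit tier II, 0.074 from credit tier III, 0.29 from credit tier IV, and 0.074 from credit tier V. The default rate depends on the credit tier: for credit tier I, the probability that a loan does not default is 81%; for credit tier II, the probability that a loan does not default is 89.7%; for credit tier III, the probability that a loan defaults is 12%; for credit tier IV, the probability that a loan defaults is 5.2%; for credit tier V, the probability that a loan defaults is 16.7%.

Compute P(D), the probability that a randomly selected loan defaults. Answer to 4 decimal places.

P(D) ≈ 0.1273

P(D|I) = 1 − 0.81 = 0.19.
P(D|II) = 1 − 0.897 = 0.103.
Using total probability over the partition,
P(D) = P(D|I)·P(I) + P(D|II)·P(II) + P(D|III)·P(III) + P(D|IV)·P(IV) + P(D|V)·P(V)
      = 0.19·0.38 + 0.103·0.182 + 0.12·0.074 + 0.052·0.29 + 0.167·0.074
      = 0.0722 + 0.018746 + 0.00888 + 0.01508 + 0.012358 = 0.127264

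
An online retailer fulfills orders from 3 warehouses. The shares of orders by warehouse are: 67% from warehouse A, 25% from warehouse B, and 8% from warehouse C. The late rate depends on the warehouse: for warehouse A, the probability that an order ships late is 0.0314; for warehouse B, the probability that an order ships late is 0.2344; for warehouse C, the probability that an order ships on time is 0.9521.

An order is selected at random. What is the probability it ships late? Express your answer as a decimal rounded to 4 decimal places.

P(L) ≈ 0.0835

P(L|C) = 1 − 0.9521 = 0.0479.
Using total probability over the partition,
P(L) = P(L|A)·P(A) + P(L|B)·P(B) + P(L|C)·P(C)
      = 0.0314·0.67 + 0.2344·0.25 + 0.0479·0.08
      = 0.021038 + 0.0586 + 0.003832 = 0.08347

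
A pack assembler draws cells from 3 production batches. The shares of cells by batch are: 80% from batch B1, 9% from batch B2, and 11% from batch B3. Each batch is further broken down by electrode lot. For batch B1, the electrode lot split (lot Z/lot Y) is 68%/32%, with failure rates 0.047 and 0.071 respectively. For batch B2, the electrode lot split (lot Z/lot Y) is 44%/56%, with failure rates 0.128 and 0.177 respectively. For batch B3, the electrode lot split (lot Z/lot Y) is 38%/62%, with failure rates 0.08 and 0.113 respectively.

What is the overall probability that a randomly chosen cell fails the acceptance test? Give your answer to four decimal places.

P(F|B1) = 0.68·0.047 + 0.32·0.071 = 0.03196 + 0.02272 = 0.05468
P(F|B2) = 0.44·0.128 + 0.56·0.177 = 0.05632 + 0.09912 = 0.15544
P(F|B3) = 0.38·0.08 + 0.62·0.113 = 0.0304 + 0.07006 = 0.10046
Then overall,
P(F) = 0.8·0.05468 + 0.09·0.15544 + 0.11·0.10046
      = 0.043744 + 0.0139896 + 0.0110506 = 0.0687842

P(F) ≈ 0.0688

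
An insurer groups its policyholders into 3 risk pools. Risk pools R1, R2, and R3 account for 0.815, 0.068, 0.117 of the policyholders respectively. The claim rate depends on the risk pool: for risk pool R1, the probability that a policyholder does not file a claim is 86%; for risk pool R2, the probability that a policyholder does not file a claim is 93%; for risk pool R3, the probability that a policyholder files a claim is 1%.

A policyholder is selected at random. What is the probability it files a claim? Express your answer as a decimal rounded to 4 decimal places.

P(C|R1) = 1 − 0.86 = 0.14.
P(C|R2) = 1 − 0.93 = 0.07.
Summing over the partition,
P(C) = P(C|R1)·P(R1) + P(C|R2)·P(R2) + P(C|R3)·P(R3)
      = 0.14·0.815 + 0.07·0.068 + 0.01·0.117
      = 0.1141 + 0.00476 + 0.00117 = 0.12003

P(C) ≈ 0.1200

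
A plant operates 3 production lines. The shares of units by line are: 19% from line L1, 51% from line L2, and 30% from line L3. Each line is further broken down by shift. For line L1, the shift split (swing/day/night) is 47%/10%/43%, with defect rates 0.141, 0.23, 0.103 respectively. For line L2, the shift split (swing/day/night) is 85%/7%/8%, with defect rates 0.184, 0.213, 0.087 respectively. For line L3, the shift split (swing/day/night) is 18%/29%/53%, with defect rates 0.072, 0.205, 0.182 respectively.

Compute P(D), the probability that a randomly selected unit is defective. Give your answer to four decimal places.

0.1670

P(D|L1) = 0.47·0.141 + 0.1·0.23 + 0.43·0.103 = 0.06627 + 0.023 + 0.04429 = 0.13356
P(D|L2) = 0.85·0.184 + 0.07·0.213 + 0.08·0.087 = 0.1564 + 0.01491 + 0.00696 = 0.17827
P(D|L3) = 0.18·0.072 + 0.29·0.205 + 0.53·0.182 = 0.01296 + 0.05945 + 0.09646 = 0.16887
By total probability over the outer partition,
P(D) = 0.19·0.13356 + 0.51·0.17827 + 0.3·0.16887
      = 0.0253764 + 0.0909177 + 0.050661 = 0.1669551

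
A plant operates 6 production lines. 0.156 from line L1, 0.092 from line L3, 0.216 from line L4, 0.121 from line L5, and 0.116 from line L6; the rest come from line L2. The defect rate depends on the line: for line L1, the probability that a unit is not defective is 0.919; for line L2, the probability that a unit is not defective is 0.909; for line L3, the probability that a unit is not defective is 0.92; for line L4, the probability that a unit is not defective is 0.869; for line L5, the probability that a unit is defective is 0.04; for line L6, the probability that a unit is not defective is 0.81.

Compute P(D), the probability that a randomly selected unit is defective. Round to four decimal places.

P(L2) = 1 − (0.156 + 0.092 + 0.216 + 0.121 + 0.116) = 0.299.
P(D|L1) = 1 − 0.919 = 0.081.
P(D|L2) = 1 − 0.909 = 0.091.
P(D|L3) = 1 − 0.92 = 0.08.
P(D|L4) = 1 − 0.869 = 0.131.
P(D|L6) = 1 − 0.81 = 0.19.
Using total probability over the partition,
P(D) = P(D|L1)·P(L1) + P(D|L2)·P(L2) + P(D|L3)·P(L3) + P(D|L4)·P(L4) + P(D|L5)·P(L5) + P(D|L6)·P(L6)
      = 0.081·0.156 + 0.091·0.299 + 0.08·0.092 + 0.131·0.216 + 0.04·0.121 + 0.19·0.116
      = 0.012636 + 0.027209 + 0.00736 + 0.028296 + 0.00484 + 0.02204 = 0.102381

0.1024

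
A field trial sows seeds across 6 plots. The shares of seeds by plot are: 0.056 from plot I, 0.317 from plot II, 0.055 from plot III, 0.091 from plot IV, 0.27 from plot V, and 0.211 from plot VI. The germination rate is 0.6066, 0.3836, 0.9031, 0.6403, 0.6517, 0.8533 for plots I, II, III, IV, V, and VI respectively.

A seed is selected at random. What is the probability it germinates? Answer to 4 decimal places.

P(G) = P(G|I)·P(I) + P(G|II)·P(II) + P(G|III)·P(III) + P(G|IV)·P(IV) + P(G|V)·P(V) + P(G|VI)·P(VI)
      = 0.6066·0.056 + 0.3836·0.317 + 0.9031·0.055 + 0.6403·0.091 + 0.6517·0.27 + 0.8533·0.211
      = 0.0339696 + 0.1216012 + 0.0496705 + 0.0582673 + 0.175959 + 0.1800463 = 0.6195139

0.6195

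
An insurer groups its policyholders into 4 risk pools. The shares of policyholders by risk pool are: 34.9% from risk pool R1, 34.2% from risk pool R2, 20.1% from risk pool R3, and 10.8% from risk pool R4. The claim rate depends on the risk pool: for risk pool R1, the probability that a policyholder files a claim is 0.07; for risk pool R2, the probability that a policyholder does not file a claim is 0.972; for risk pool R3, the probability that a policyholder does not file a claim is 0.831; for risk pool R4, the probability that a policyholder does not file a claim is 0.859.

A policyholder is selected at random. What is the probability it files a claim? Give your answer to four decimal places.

0.0832

P(C|R2) = 1 − 0.972 = 0.028.
P(C|R3) = 1 − 0.831 = 0.169.
P(C|R4) = 1 − 0.859 = 0.141.
P(C) = P(C|R1)·P(R1) + P(C|R2)·P(R2) + P(C|R3)·P(R3) + P(C|R4)·P(R4)
      = 0.07·0.349 + 0.028·0.342 + 0.169·0.201 + 0.141·0.108
      = 0.02443 + 0.009576 + 0.033969 + 0.015228 = 0.083203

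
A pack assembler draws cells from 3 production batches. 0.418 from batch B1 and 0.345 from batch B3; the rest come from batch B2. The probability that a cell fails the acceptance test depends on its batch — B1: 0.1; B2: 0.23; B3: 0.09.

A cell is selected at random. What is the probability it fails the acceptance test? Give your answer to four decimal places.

P(B2) = 1 − (0.418 + 0.345) = 0.237.
Using total probability over the partition,
P(F) = P(F|B1)·P(B1) + P(F|B2)·P(B2) + P(F|B3)·P(B3)
      = 0.1·0.418 + 0.23·0.237 + 0.09·0.345
      = 0.0418 + 0.05451 + 0.03105 = 0.12736

P(F) ≈ 0.1274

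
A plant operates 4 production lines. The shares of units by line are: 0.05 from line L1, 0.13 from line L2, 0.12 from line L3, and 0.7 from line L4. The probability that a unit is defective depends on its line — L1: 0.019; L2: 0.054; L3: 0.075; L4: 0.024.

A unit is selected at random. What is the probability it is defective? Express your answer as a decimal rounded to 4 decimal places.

Using total probability over the partition,
P(D) = P(D|L1)·P(L1) + P(D|L2)·P(L2) + P(D|L3)·P(L3) + P(D|L4)·P(L4)
      = 0.019·0.05 + 0.054·0.13 + 0.075·0.12 + 0.024·0.7
      = 0.00095 + 0.00702 + 0.009 + 0.0168 = 0.03377

P(D) ≈ 0.0338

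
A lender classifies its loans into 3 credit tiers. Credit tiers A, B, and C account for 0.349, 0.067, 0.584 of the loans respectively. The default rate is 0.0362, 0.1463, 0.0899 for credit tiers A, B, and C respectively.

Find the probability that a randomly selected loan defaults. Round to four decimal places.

P(D) = P(D|A)·P(A) + P(D|B)·P(B) + P(D|C)·P(C)
      = 0.0362·0.349 + 0.1463·0.067 + 0.0899·0.584
      = 0.0126338 + 0.0098021 + 0.0525016 = 0.0749375

0.0749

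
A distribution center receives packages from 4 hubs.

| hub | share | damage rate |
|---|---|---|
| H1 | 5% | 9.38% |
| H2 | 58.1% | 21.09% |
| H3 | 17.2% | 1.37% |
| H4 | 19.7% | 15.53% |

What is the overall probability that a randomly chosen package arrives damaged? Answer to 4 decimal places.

0.1602

P(D) = P(D|H1)·P(H1) + P(D|H2)·P(H2) + P(D|H3)·P(H3) + P(D|H4)·P(H4)
      = 0.0938·0.05 + 0.2109·0.581 + 0.0137·0.172 + 0.1553·0.197
      = 0.00469 + 0.1225329 + 0.0023564 + 0.0305941 = 0.1601734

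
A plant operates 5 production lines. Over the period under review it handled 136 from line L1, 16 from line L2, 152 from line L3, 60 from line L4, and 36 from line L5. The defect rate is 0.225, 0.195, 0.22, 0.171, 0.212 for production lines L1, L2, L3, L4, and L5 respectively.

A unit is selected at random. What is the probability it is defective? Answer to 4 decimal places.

0.2126

Total: 136 + 16 + 152 + 60 + 36 = 400.
P(L1) = 136/400 = 0.34. P(L2) = 16/400 = 0.04. P(L3) = 152/400 = 0.38. P(L4) = 60/400 = 0.15. P(L5) = 36/400 = 0.09.
P(D) = P(D|L1)·P(L1) + P(D|L2)·P(L2) + P(D|L3)·P(L3) + P(D|L4)·P(L4) + P(D|L5)·P(L5)
      = 0.225·0.34 + 0.195·0.04 + 0.22·0.38 + 0.171·0.15 + 0.212·0.09
      = 0.0765 + 0.0078 + 0.0836 + 0.02565 + 0.01908 = 0.21263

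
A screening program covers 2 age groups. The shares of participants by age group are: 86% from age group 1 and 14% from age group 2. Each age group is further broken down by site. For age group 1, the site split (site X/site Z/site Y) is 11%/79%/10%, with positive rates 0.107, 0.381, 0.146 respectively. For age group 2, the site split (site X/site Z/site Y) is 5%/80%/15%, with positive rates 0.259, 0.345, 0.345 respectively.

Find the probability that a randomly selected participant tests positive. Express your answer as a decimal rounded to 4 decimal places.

0.3292

P(T|1) = 0.11·0.107 + 0.79·0.381 + 0.1·0.146 = 0.01177 + 0.30099 + 0.0146 = 0.32736
P(T|2) = 0.05·0.259 + 0.8·0.345 + 0.15·0.345 = 0.01295 + 0.276 + 0.05175 = 0.3407
Then overall,
P(T) = 0.86·0.32736 + 0.14·0.3407
      = 0.2815296 + 0.047698 = 0.3292276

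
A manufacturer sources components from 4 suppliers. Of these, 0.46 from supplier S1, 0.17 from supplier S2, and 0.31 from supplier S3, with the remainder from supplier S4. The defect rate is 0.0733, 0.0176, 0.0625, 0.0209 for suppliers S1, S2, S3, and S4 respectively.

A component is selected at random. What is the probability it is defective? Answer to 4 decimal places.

0.0573

P(S4) = 1 − (0.46 + 0.17 + 0.31) = 0.06.
Summing over the partition,
P(D) = P(D|S1)·P(S1) + P(D|S2)·P(S2) + P(D|S3)·P(S3) + P(D|S4)·P(S4)
      = 0.0733·0.46 + 0.0176·0.17 + 0.0625·0.31 + 0.0209·0.06
      = 0.033718 + 0.002992 + 0.019375 + 0.001254 = 0.057339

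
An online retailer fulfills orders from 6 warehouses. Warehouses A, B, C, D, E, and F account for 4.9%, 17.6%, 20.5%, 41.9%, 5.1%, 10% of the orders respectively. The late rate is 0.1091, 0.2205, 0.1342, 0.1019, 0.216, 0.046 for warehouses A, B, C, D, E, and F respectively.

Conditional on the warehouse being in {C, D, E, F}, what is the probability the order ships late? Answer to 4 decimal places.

Let S = {C, D, E, F}.
P(S) = 0.205 + 0.419 + 0.051 + 0.1 = 0.775.
P(L ∩ S) = 0.1342·0.205 + 0.1019·0.419 + 0.216·0.051 + 0.046·0.1 = 0.027511 + 0.0426961 + 0.011016 + 0.0046 = 0.0858231.
P(L | S) = 0.0858231 / 0.775 = 0.110739…

0.1107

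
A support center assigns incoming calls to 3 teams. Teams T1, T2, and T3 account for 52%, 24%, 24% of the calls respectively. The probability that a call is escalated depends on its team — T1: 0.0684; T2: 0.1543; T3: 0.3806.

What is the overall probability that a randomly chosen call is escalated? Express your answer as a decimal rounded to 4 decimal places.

P(E) ≈ 0.1639

By the law of total probability,
P(E) = P(E|T1)·P(T1) + P(E|T2)·P(T2) + P(E|T3)·P(T3)
      = 0.0684·0.52 + 0.1543·0.24 + 0.3806·0.24
      = 0.035568 + 0.037032 + 0.091344 = 0.163944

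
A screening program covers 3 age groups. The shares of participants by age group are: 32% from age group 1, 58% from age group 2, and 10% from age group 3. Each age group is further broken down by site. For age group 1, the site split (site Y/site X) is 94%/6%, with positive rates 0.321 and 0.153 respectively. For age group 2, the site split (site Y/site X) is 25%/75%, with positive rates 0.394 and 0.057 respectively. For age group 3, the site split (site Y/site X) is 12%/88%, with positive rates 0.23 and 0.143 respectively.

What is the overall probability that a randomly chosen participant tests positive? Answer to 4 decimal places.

P(T|1) = 0.94·0.321 + 0.06·0.153 = 0.30174 + 0.00918 = 0.31092
P(T|2) = 0.25·0.394 + 0.75·0.057 = 0.0985 + 0.04275 = 0.14125
P(T|3) = 0.12·0.23 + 0.88·0.143 = 0.0276 + 0.12584 = 0.15344
Then overall,
P(T) = 0.32·0.31092 + 0.58·0.14125 + 0.1·0.15344
      = 0.0994944 + 0.081925 + 0.015344 = 0.1967634

0.1968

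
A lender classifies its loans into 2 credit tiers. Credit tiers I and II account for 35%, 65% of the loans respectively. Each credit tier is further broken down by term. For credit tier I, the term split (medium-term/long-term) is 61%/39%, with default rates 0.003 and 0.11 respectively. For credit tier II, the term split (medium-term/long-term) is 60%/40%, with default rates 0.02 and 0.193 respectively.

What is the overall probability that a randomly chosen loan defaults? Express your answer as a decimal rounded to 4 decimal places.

0.0736

P(D|I) = 0.61·0.003 + 0.39·0.11 = 0.00183 + 0.0429 = 0.04473
P(D|II) = 0.6·0.02 + 0.4·0.193 = 0.012 + 0.0772 = 0.0892
By total probability over the outer partition,
P(D) = 0.35·0.04473 + 0.65·0.0892
      = 0.0156555 + 0.05798 = 0.0736355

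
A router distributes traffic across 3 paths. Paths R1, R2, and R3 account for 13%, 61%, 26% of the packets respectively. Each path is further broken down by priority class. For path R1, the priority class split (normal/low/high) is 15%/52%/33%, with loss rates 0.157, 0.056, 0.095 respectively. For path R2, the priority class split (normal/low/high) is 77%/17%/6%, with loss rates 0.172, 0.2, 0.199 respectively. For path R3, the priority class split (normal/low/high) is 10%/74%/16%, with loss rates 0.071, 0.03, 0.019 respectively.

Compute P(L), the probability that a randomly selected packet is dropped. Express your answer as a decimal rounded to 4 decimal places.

P(L|R1) = 0.15·0.157 + 0.52·0.056 + 0.33·0.095 = 0.02355 + 0.02912 + 0.03135 = 0.08402
P(L|R2) = 0.77·0.172 + 0.17·0.2 + 0.06·0.199 = 0.13244 + 0.034 + 0.01194 = 0.17838
P(L|R3) = 0.1·0.071 + 0.74·0.03 + 0.16·0.019 = 0.0071 + 0.0222 + 0.00304 = 0.03234
Then overall,
P(L) = 0.13·0.08402 + 0.61·0.17838 + 0.26·0.03234
      = 0.0109226 + 0.1088118 + 0.0084084 = 0.1281428

0.1281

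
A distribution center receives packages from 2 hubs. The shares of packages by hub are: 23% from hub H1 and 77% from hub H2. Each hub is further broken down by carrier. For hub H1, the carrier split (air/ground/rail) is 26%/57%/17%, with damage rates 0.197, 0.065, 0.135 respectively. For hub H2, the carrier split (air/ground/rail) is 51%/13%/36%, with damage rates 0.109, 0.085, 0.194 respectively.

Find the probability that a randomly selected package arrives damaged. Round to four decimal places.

P(D|H1) = 0.26·0.197 + 0.57·0.065 + 0.17·0.135 = 0.05122 + 0.03705 + 0.02295 = 0.11122
P(D|H2) = 0.51·0.109 + 0.13·0.085 + 0.36·0.194 = 0.05559 + 0.01105 + 0.06984 = 0.13648
By total probability over the outer partition,
P(D) = 0.23·0.11122 + 0.77·0.13648
      = 0.0255806 + 0.1050896 = 0.1306702

P(D) ≈ 0.1307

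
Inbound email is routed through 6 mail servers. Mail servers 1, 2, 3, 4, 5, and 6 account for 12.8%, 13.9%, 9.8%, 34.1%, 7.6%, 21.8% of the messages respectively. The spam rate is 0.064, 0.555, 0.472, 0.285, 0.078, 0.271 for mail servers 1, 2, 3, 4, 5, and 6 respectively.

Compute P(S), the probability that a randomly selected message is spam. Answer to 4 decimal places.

P(S) = P(S|1)·P(1) + P(S|2)·P(2) + P(S|3)·P(3) + P(S|4)·P(4) + P(S|5)·P(5) + P(S|6)·P(6)
      = 0.064·0.128 + 0.555·0.139 + 0.472·0.098 + 0.285·0.341 + 0.078·0.076 + 0.271·0.218
      = 0.008192 + 0.077145 + 0.046256 + 0.097185 + 0.005928 + 0.059078 = 0.293784

P(S) ≈ 0.2938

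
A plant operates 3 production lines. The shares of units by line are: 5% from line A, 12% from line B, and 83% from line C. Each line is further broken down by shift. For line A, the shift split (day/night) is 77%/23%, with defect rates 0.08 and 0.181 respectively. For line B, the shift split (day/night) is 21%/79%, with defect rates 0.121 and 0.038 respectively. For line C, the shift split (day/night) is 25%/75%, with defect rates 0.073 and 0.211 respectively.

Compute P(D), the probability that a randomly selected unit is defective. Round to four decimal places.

0.1583

P(D|A) = 0.77·0.08 + 0.23·0.181 = 0.0616 + 0.04163 = 0.10323
P(D|B) = 0.21·0.121 + 0.79·0.038 = 0.02541 + 0.03002 = 0.05543
P(D|C) = 0.25·0.073 + 0.75·0.211 = 0.01825 + 0.15825 = 0.1765
Then overall,
P(D) = 0.05·0.10323 + 0.12·0.05543 + 0.83·0.1765
      = 0.0051615 + 0.0066516 + 0.146495 = 0.1583081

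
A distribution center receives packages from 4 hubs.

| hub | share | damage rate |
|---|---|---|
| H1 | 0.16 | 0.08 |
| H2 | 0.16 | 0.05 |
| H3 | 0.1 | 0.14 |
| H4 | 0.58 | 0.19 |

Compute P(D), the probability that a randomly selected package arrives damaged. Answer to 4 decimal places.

P(D) ≈ 0.1450

By the law of total probability,
P(D) = P(D|H1)·P(H1) + P(D|H2)·P(H2) + P(D|H3)·P(H3) + P(D|H4)·P(H4)
      = 0.08·0.16 + 0.05·0.16 + 0.14·0.1 + 0.19·0.58
      = 0.0128 + 0.008 + 0.014 + 0.1102 = 0.145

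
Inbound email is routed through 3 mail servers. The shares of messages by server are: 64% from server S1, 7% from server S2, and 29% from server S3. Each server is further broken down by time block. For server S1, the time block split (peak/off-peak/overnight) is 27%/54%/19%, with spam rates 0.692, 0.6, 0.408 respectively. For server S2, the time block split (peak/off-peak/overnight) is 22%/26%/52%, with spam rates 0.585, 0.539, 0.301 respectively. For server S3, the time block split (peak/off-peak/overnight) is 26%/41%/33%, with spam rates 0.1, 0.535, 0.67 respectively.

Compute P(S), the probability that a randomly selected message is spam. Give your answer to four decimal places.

P(S|S1) = 0.27·0.692 + 0.54·0.6 + 0.19·0.408 = 0.18684 + 0.324 + 0.07752 = 0.58836
P(S|S2) = 0.22·0.585 + 0.26·0.539 + 0.52·0.301 = 0.1287 + 0.14014 + 0.15652 = 0.42536
P(S|S3) = 0.26·0.1 + 0.41·0.535 + 0.33·0.67 = 0.026 + 0.21935 + 0.2211 = 0.46645
Then overall,
P(S) = 0.64·0.58836 + 0.07·0.42536 + 0.29·0.46645
      = 0.3765504 + 0.0297752 + 0.1352705 = 0.5415961

0.5416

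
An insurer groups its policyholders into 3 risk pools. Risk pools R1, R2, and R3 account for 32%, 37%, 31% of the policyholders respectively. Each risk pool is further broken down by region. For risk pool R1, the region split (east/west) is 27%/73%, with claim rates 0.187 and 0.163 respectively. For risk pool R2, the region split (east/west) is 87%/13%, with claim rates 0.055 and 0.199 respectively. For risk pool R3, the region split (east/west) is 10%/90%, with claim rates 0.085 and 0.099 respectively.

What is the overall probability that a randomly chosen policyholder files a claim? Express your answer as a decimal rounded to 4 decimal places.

P(C|R1) = 0.27·0.187 + 0.73·0.163 = 0.05049 + 0.11899 = 0.16948
P(C|R2) = 0.87·0.055 + 0.13·0.199 = 0.04785 + 0.02587 = 0.07372
P(C|R3) = 0.1·0.085 + 0.9·0.099 = 0.0085 + 0.0891 = 0.0976
By total probability over the outer partition,
P(C) = 0.32·0.16948 + 0.37·0.07372 + 0.31·0.0976
      = 0.0542336 + 0.0272764 + 0.030256 = 0.111766

0.1118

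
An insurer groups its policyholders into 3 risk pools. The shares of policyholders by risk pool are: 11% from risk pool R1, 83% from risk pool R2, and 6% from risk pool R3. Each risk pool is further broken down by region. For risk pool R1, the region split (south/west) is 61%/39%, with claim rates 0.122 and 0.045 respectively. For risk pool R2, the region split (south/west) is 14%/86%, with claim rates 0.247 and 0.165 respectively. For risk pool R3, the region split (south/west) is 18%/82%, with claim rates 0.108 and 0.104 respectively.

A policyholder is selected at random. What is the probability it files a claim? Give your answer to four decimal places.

P(C) ≈ 0.1629

P(C|R1) = 0.61·0.122 + 0.39·0.045 = 0.07442 + 0.01755 = 0.09197
P(C|R2) = 0.14·0.247 + 0.86·0.165 = 0.03458 + 0.1419 = 0.17648
P(C|R3) = 0.18·0.108 + 0.82·0.104 = 0.01944 + 0.08528 = 0.10472
Then overall,
P(C) = 0.11·0.09197 + 0.83·0.17648 + 0.06·0.10472
      = 0.0101167 + 0.1464784 + 0.0062832 = 0.1628783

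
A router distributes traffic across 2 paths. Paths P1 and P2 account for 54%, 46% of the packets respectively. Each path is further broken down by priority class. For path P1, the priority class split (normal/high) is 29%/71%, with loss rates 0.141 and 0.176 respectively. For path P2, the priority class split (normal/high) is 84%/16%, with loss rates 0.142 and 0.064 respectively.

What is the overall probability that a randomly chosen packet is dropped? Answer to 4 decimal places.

P(L) ≈ 0.1491

P(L|P1) = 0.29·0.141 + 0.71·0.176 = 0.04089 + 0.12496 = 0.16585
P(L|P2) = 0.84·0.142 + 0.16·0.064 = 0.11928 + 0.01024 = 0.12952
By total probability over the outer partition,
P(L) = 0.54·0.16585 + 0.46·0.12952
      = 0.089559 + 0.0595792 = 0.1491382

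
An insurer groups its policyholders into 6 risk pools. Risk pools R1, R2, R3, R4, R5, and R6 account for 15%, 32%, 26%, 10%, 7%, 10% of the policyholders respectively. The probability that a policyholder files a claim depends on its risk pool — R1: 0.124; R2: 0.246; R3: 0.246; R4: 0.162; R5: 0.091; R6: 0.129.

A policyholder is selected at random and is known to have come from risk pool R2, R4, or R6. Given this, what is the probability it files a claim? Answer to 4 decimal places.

Let S = {R2, R4, R6}.
P(S) = 0.32 + 0.1 + 0.1 = 0.52.
P(C ∩ S) = 0.246·0.32 + 0.162·0.1 + 0.129·0.1 = 0.07872 + 0.0162 + 0.0129 = 0.10782.
P(C | S) = 0.10782 / 0.52 = 0.207346…

P(C|S) ≈ 0.2073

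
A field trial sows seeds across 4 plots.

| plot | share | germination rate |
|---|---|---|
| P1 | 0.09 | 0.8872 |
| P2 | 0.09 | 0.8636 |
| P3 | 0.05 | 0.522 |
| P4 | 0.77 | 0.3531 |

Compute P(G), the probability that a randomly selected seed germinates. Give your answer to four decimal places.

P(G) = P(G|P1)·P(P1) + P(G|P2)·P(P2) + P(G|P3)·P(P3) + P(G|P4)·P(P4)
      = 0.8872·0.09 + 0.8636·0.09 + 0.522·0.05 + 0.3531·0.77
      = 0.079848 + 0.077724 + 0.0261 + 0.271887 = 0.455559

0.4556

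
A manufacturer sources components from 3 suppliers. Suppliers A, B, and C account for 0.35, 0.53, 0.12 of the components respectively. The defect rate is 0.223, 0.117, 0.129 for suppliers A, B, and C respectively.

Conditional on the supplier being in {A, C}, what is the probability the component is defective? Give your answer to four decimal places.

Let S = {A, C}.
P(S) = 0.35 + 0.12 = 0.47.
P(D ∩ S) = 0.223·0.35 + 0.129·0.12 = 0.07805 + 0.01548 = 0.09353.
P(D | S) = 0.09353 / 0.47 = 0.199000…

P(D|S) ≈ 0.1990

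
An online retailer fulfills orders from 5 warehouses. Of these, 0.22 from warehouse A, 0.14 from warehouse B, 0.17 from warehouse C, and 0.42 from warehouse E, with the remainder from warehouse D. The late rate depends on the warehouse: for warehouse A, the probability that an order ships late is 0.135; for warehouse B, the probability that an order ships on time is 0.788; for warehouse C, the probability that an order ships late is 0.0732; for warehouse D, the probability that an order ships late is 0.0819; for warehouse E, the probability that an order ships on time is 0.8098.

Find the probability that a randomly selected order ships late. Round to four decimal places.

P(D) = 1 − (0.22 + 0.14 + 0.17 + 0.42) = 0.05.
P(L|B) = 1 − 0.788 = 0.212.
P(L|E) = 1 − 0.8098 = 0.1902.
P(L) = P(L|A)·P(A) + P(L|B)·P(B) + P(L|C)·P(C) + P(L|D)·P(D) + P(L|E)·P(E)
      = 0.135·0.22 + 0.212·0.14 + 0.0732·0.17 + 0.0819·0.05 + 0.1902·0.42
      = 0.0297 + 0.02968 + 0.012444 + 0.004095 + 0.079884 = 0.155803

0.1558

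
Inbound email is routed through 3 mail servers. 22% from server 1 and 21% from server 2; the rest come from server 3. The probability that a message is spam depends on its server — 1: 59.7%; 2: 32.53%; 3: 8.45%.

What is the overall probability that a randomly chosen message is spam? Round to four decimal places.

P(S) ≈ 0.2478

P(3) = 1 − (0.22 + 0.21) = 0.57.
Using total probability over the partition,
P(S) = P(S|1)·P(1) + P(S|2)·P(2) + P(S|3)·P(3)
      = 0.597·0.22 + 0.3253·0.21 + 0.0845·0.57
      = 0.13134 + 0.068313 + 0.048165 = 0.247818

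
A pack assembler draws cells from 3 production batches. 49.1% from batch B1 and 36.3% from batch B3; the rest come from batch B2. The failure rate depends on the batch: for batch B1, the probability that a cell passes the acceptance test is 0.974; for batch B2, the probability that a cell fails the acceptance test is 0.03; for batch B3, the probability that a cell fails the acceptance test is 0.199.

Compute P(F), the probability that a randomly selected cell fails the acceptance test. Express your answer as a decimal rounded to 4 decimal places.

P(B2) = 1 − (0.491 + 0.363) = 0.146.
P(F|B1) = 1 − 0.974 = 0.026.
Summing over the partition,
P(F) = P(F|B1)·P(B1) + P(F|B2)·P(B2) + P(F|B3)·P(B3)
      = 0.026·0.491 + 0.03·0.146 + 0.199·0.363
      = 0.012766 + 0.00438 + 0.072237 = 0.089383

P(F) ≈ 0.0894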